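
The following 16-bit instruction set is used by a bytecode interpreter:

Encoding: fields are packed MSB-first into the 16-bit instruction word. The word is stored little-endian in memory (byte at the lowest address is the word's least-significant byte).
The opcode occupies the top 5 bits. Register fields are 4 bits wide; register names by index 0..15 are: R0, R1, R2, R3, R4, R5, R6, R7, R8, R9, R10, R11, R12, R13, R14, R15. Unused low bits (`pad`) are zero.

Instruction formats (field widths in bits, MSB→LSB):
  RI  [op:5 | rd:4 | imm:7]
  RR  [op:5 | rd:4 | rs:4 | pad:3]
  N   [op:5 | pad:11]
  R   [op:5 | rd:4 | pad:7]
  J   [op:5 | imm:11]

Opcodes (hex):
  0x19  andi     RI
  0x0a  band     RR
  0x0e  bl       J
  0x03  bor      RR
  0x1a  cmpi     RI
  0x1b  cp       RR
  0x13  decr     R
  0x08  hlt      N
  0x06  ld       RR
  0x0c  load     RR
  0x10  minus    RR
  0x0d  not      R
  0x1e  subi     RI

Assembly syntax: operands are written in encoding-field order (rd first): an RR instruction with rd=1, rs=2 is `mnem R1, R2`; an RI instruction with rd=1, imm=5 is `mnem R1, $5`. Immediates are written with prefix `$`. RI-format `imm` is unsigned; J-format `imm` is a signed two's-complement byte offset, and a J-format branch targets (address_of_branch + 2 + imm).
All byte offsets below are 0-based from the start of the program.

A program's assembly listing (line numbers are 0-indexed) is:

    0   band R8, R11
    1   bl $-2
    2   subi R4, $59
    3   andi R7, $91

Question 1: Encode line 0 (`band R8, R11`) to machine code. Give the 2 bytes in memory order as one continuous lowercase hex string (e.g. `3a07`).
5854

line 0 (band): pack op=0xa:5|rd=8:4|rs=11:4|pad=0:3 = 0x5458; little→ 58 54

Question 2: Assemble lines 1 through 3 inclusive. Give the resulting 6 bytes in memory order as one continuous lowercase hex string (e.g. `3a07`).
line 1 (bl): pack op=0xe:5|imm=-2:11 = 0x77fe; little→ fe 77
line 2 (subi): pack op=0x1e:5|rd=4:4|imm=59:7 = 0xf23b; little→ 3b f2
line 3 (andi): pack op=0x19:5|rd=7:4|imm=91:7 = 0xcbdb; little→ db cb

fe773bf2dbcb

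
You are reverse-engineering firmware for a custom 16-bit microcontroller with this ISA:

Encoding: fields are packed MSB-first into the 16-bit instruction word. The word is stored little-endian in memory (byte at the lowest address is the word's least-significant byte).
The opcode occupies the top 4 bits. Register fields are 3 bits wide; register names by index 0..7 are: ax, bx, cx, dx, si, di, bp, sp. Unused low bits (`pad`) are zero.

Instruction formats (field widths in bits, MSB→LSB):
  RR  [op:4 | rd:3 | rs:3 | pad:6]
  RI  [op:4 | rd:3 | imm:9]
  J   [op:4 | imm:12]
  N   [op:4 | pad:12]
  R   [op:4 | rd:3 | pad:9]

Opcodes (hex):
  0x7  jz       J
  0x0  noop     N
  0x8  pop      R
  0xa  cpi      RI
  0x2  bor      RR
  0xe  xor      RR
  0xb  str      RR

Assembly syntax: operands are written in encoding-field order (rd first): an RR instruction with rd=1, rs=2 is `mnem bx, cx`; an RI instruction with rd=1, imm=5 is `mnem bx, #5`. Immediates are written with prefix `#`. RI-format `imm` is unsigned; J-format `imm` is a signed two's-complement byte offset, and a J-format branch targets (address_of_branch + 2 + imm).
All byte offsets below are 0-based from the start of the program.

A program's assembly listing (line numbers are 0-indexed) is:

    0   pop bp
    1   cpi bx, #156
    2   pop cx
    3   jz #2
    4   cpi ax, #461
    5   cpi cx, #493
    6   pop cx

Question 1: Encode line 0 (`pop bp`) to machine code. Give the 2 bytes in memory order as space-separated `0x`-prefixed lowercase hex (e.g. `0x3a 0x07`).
0x00 0x8c

L0: pop op=0x8:4|rd=6:3|pad=0:9 ⇒ 0x8c00 ⇒ little 00 8c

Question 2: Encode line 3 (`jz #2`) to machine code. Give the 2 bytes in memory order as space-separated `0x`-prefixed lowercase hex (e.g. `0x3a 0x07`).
L3: jz op=0x7:4|imm=2:12 ⇒ 0x7002 ⇒ little 02 70

0x02 0x70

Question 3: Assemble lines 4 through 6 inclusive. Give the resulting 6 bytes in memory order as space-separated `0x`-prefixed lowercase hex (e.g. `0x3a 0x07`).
L4: cpi op=0xa:4|rd=0:3|imm=461:9 ⇒ 0xa1cd ⇒ little cd a1
L5: cpi op=0xa:4|rd=2:3|imm=493:9 ⇒ 0xa5ed ⇒ little ed a5
L6: pop op=0x8:4|rd=2:3|pad=0:9 ⇒ 0x8400 ⇒ little 00 84

0xcd 0xa1 0xed 0xa5 0x00 0x84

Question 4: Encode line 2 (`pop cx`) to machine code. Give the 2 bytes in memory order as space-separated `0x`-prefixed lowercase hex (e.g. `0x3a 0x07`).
0x00 0x84

line 2 (pop): pack op=0x8:4|rd=2:3|pad=0:9 = 0x8400; little→ 00 84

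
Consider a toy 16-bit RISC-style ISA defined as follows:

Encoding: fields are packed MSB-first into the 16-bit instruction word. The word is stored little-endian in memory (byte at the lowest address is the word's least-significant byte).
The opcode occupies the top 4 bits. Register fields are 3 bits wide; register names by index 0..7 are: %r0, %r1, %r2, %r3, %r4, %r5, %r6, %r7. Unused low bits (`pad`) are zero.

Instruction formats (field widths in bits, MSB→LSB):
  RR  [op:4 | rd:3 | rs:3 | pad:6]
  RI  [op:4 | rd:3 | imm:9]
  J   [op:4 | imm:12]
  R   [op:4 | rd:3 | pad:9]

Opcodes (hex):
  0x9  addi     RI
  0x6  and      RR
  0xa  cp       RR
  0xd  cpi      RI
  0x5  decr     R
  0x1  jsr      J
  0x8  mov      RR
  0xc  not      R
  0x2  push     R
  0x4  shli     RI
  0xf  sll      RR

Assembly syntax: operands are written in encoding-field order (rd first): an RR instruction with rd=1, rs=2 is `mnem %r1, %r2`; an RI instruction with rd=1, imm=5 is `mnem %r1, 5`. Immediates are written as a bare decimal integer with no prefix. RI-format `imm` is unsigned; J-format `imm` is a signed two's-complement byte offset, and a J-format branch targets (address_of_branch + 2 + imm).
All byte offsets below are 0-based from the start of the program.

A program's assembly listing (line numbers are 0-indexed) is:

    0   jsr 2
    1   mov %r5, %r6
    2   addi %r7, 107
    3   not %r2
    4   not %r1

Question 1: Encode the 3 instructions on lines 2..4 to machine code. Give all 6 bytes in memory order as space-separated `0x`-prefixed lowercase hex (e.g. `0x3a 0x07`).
0x6b 0x9e 0x00 0xc4 0x00 0xc2

2. addi fields op=0x9:4|rd=7:3|imm=107:9 → word 9e6bh → 6b 9e
3. not fields op=0xc:4|rd=2:3|pad=0:9 → word c400h → 00 c4
4. not fields op=0xc:4|rd=1:3|pad=0:9 → word c200h → 00 c2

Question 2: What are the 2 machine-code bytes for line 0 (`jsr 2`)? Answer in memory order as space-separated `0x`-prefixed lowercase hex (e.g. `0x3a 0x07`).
line 0 (jsr): pack op=0x1:4|imm=2:12 = 0x1002; little→ 02 10

0x02 0x10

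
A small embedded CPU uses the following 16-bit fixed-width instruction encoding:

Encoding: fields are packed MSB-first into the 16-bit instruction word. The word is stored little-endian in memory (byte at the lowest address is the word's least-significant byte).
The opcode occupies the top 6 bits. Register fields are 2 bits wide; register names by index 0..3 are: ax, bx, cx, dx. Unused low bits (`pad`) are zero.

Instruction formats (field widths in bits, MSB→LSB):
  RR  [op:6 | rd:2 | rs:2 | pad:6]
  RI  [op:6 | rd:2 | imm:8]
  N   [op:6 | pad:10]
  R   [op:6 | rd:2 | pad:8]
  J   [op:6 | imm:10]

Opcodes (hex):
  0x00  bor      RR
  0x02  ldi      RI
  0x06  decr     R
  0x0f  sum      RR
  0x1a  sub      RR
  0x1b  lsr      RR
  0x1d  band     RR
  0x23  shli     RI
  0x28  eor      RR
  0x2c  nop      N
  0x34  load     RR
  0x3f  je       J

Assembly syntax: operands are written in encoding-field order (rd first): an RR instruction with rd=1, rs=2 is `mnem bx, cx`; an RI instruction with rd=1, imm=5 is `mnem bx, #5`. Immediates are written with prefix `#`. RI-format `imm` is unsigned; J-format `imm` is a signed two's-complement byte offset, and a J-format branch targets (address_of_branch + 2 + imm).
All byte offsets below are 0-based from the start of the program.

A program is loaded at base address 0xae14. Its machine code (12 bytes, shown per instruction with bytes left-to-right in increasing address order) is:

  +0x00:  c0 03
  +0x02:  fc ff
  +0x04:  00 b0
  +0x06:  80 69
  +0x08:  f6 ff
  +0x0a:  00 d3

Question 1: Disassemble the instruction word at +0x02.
je #-4

off 0x02: read fc ff as little → 0xfffc
  opcode bits[15:10]=0x3f: je/J
  imm: (w>>0)&0x3ff=0x3fc (s10→-4) → #-4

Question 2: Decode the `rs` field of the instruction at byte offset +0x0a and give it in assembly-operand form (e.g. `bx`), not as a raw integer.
ax

off 0x0a: read 00 d3 as little → 0xd300
  op=0xd300>>10=0x34 ⇒ load (RR)
  rd: (w>>8)&0x3=0x3 → dx
  rs: (w>>6)&0x3=0x0 → ax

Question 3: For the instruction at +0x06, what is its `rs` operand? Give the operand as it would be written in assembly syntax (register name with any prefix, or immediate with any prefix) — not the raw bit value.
+0x06: 80 69 ⇒ word 0x6980 (little)
  opcode bits[15:10]=0x1a: sub/RR
  rd@[9:8]=0x1 ⇒ bx
  rs@[7:6]=0x2 ⇒ cx

cx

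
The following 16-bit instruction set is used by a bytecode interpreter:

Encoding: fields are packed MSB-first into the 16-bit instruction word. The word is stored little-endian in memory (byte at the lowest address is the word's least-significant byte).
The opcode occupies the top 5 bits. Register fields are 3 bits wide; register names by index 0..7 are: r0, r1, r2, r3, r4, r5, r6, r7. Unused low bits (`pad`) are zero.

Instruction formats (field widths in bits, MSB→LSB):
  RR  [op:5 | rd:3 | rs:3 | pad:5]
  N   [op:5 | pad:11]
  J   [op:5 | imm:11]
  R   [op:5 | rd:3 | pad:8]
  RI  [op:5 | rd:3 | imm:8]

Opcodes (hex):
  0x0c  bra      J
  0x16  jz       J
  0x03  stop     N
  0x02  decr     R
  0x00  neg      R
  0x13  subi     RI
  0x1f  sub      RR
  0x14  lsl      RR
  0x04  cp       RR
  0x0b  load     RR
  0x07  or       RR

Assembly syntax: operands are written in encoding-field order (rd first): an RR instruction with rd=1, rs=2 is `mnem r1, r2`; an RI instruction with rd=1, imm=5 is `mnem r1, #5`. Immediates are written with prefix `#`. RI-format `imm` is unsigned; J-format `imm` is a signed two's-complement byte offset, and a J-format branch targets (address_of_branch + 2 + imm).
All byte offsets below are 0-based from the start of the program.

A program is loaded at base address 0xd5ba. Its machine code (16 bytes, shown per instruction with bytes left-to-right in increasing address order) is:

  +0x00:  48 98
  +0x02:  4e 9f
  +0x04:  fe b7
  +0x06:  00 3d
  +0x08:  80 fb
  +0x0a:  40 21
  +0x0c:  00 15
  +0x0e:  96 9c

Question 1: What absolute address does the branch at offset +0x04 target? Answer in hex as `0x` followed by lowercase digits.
[04] fe b7 → 0xb7fe
  opcode bits[15:11]=0x16: jz/J
  imm@[10:0]=0x7fe (s11→-2) ⇒ #-2
  target = base 0xd5ba + off 0x04 + 2 + imm -2 = 0xd5be

0xd5be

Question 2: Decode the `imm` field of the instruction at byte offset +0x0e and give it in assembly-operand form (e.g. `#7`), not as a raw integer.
#150

off 0x0e: read 96 9c as little → 0x9c96
  op=0x9c96>>11=0x13 ⇒ subi (RI)
  rd@[10:8]=0x4 ⇒ r4
  imm@[7:0]=0x96 ⇒ #150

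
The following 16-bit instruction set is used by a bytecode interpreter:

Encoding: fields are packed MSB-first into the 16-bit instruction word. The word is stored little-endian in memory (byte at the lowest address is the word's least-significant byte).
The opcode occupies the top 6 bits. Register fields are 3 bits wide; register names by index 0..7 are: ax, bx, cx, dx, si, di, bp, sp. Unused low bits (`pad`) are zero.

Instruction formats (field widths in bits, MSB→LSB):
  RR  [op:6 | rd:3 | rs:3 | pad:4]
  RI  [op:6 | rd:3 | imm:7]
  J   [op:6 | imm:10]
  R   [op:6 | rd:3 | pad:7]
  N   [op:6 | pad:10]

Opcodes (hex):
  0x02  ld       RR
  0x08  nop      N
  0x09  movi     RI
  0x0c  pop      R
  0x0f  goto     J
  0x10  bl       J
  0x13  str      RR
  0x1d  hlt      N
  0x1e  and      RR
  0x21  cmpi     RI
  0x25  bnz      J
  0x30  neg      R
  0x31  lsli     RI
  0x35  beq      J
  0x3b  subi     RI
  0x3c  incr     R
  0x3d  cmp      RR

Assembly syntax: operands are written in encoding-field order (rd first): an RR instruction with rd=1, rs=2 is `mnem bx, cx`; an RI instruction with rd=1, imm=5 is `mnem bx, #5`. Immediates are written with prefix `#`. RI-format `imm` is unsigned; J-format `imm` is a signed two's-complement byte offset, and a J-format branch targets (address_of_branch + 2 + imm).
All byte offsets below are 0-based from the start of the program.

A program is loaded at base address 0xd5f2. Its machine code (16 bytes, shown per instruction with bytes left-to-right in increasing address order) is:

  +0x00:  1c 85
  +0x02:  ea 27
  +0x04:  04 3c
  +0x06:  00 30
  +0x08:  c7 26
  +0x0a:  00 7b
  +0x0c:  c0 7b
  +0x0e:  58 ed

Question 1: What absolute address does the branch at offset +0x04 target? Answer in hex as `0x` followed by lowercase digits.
0xd5fc

off 0x04: read 04 3c as little → 0x3c04
  opcode bits[15:10]=0xf: goto/J
  imm@[9:0]=0x4 ⇒ #4
  target = base 0xd5f2 + off 0x04 + 2 + imm 4 = 0xd5fc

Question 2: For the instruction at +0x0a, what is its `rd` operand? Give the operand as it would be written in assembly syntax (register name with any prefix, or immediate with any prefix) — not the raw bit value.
[0a] 00 7b → 0x7b00
  top 6b → 0x1e → and [RR]
  rd: (w>>7)&0x7=0x6 → bp
  rs: (w>>4)&0x7=0x0 → ax

bp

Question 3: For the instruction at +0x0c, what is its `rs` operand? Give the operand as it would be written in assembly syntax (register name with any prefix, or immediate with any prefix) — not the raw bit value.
si

[0c] c0 7b → 0x7bc0
  op=0x7bc0>>10=0x1e ⇒ and (RR)
  rd@[9:7]=0x7 ⇒ sp
  rs@[6:4]=0x4 ⇒ si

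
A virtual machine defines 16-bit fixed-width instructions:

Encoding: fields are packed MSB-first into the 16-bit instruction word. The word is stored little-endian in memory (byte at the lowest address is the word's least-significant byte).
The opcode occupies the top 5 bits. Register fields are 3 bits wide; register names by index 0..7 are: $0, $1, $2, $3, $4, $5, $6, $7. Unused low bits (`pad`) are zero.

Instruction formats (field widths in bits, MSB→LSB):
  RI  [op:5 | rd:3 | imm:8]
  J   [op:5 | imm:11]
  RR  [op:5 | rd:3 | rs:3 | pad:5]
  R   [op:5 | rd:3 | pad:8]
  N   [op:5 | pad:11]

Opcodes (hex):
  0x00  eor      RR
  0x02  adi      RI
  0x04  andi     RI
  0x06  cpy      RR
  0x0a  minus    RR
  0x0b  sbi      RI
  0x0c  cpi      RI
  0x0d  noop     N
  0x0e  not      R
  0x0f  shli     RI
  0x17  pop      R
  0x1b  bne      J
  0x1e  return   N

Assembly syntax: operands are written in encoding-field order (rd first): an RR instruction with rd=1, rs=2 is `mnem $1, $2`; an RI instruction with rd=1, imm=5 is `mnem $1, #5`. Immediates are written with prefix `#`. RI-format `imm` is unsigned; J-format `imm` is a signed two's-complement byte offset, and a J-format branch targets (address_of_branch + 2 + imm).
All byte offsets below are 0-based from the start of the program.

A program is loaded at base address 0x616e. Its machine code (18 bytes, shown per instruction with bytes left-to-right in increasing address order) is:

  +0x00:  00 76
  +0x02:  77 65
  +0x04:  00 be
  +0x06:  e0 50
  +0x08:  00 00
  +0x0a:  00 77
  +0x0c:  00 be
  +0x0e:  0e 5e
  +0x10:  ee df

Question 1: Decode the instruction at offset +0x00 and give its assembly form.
not $6

[00] 00 76 → 0x7600
  opcode bits[15:11]=0xe: not/R
  rd: (w>>8)&0x7=0x6 → $6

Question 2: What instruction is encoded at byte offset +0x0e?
sbi $6, #14

+0x0e: 0e 5e ⇒ word 0x5e0e (little)
  opcode bits[15:11]=0xb: sbi/RI
  rd@[10:8]=0x6 ⇒ $6
  imm@[7:0]=0xe ⇒ #14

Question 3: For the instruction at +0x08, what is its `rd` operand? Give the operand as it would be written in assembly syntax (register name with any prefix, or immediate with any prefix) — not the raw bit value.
+0x08: 00 00 ⇒ word 0x0000 (little)
  op=0x0000>>11=0x0 ⇒ eor (RR)
  rd@[10:8]=0x0 ⇒ $0
  rs@[7:5]=0x0 ⇒ $0

$0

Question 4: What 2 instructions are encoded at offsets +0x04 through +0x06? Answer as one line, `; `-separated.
pop $6; minus $0, $7

@+04  little-endian(00 be) = 0xbe00
  opcode bits[15:11]=0x17: pop/R
  rd: (w>>8)&0x7=0x6 → $6
@+06  little-endian(e0 50) = 0x50e0
  opcode bits[15:11]=0xa: minus/RR
  rd: (w>>8)&0x7=0x0 → $0
  rs: (w>>5)&0x7=0x7 → $7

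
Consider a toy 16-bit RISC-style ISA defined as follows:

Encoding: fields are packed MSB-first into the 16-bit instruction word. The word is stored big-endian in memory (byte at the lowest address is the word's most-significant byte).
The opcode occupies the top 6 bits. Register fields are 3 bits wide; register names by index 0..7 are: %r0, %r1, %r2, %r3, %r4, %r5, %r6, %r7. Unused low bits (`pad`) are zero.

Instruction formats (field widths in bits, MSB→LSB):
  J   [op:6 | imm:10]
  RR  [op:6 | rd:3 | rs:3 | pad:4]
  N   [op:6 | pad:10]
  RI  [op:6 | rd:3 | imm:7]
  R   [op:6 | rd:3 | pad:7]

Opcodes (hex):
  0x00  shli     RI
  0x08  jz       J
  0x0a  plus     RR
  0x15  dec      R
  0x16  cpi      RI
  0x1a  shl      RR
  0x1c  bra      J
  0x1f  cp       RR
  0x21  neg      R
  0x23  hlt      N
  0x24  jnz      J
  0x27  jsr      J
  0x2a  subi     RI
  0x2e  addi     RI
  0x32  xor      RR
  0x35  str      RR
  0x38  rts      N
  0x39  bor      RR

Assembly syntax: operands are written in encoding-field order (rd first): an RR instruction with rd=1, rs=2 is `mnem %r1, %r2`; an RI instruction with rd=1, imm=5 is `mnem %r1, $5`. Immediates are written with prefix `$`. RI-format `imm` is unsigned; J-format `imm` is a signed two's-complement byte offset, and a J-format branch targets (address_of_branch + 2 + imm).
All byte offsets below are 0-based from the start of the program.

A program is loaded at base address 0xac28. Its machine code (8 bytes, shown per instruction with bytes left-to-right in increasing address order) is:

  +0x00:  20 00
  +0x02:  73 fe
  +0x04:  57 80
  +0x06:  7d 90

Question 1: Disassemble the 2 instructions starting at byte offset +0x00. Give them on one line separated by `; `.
jz $0; bra $-2

+0x00: 20 00 ⇒ word 0x2000 (big)
  top 6b → 0x8 → jz [J]
  imm: (w>>0)&0x3ff=0x0 → $0
+0x02: 73 fe ⇒ word 0x73fe (big)
  top 6b → 0x1c → bra [J]
  imm: (w>>0)&0x3ff=0x3fe (s10→-2) → $-2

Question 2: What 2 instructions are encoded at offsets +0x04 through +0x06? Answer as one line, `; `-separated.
+0x04: 57 80 ⇒ word 0x5780 (big)
  op=0x5780>>10=0x15 ⇒ dec (R)
  rd: (w>>7)&0x7=0x7 → %r7
+0x06: 7d 90 ⇒ word 0x7d90 (big)
  op=0x7d90>>10=0x1f ⇒ cp (RR)
  rd: (w>>7)&0x7=0x3 → %r3
  rs: (w>>4)&0x7=0x1 → %r1

dec %r7; cp %r3, %r1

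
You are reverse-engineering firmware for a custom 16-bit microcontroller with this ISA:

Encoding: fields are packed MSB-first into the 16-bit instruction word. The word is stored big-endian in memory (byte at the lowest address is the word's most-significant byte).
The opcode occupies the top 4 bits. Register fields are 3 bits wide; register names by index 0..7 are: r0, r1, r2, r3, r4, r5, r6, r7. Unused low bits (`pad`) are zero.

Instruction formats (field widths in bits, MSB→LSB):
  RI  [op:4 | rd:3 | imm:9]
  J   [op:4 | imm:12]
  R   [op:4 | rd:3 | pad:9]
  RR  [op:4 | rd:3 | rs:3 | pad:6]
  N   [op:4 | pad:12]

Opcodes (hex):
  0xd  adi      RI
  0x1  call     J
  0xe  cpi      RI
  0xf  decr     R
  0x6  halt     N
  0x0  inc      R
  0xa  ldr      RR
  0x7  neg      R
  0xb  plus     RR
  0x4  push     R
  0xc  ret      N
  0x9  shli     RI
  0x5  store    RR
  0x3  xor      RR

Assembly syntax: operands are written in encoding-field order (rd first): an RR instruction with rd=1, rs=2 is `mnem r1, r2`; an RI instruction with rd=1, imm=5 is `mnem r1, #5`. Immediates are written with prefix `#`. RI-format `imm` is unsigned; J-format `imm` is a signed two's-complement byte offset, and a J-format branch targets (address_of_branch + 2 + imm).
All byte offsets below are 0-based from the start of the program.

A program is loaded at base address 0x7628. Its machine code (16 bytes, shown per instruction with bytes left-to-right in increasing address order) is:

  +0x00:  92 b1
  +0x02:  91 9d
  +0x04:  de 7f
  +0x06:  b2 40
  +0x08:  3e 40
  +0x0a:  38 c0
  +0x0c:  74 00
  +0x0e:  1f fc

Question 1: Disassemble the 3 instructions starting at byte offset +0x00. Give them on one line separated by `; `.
@+00  big-endian(92 b1) = 0x92b1
  opcode bits[15:12]=0x9: shli/RI
  [11:9] rd=1 = r1
  [8:0] imm=177 = #177
@+02  big-endian(91 9d) = 0x919d
  opcode bits[15:12]=0x9: shli/RI
  [11:9] rd=0 = r0
  [8:0] imm=413 = #413
@+04  big-endian(de 7f) = 0xde7f
  opcode bits[15:12]=0xd: adi/RI
  [11:9] rd=7 = r7
  [8:0] imm=127 = #127

shli r1, #177; shli r0, #413; adi r7, #127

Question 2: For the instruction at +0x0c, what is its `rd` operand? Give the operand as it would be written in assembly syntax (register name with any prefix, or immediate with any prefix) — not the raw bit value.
+0x0c: 74 00 ⇒ word 0x7400 (big)
  op=0x7400>>12=0x7 ⇒ neg (R)
  rd@[11:9]=0x2 ⇒ r2

r2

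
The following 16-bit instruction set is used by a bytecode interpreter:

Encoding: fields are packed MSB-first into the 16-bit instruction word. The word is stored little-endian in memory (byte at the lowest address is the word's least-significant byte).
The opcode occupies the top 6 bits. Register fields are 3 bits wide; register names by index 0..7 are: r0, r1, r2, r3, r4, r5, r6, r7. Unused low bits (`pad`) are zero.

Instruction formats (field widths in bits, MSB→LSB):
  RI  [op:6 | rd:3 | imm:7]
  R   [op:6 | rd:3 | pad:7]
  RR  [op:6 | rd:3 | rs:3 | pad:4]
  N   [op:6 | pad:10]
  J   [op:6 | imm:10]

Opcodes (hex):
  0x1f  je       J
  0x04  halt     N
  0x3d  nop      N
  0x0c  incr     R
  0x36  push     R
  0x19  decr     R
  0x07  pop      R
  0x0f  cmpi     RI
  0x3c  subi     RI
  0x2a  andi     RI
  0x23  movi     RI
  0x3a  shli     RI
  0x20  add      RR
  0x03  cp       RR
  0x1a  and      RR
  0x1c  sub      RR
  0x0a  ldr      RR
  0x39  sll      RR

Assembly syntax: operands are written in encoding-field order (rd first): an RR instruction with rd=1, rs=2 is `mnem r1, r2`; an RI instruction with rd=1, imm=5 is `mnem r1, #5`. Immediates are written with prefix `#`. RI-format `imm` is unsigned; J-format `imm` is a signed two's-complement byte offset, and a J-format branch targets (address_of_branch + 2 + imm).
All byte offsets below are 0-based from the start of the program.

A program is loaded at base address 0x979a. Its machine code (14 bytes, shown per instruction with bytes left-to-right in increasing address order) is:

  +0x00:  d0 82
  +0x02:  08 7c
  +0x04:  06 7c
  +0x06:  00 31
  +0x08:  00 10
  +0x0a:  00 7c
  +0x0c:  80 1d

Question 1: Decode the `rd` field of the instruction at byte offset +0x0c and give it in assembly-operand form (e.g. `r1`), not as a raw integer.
r3

@+0c  little-endian(80 1d) = 0x1d80
  top 6b → 0x7 → pop [R]
  rd@[9:7]=0x3 ⇒ r3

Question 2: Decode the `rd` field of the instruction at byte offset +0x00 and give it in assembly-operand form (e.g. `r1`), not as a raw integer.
[00] d0 82 → 0x82d0
  opcode bits[15:10]=0x20: add/RR
  rd@[9:7]=0x5 ⇒ r5
  rs@[6:4]=0x5 ⇒ r5

r5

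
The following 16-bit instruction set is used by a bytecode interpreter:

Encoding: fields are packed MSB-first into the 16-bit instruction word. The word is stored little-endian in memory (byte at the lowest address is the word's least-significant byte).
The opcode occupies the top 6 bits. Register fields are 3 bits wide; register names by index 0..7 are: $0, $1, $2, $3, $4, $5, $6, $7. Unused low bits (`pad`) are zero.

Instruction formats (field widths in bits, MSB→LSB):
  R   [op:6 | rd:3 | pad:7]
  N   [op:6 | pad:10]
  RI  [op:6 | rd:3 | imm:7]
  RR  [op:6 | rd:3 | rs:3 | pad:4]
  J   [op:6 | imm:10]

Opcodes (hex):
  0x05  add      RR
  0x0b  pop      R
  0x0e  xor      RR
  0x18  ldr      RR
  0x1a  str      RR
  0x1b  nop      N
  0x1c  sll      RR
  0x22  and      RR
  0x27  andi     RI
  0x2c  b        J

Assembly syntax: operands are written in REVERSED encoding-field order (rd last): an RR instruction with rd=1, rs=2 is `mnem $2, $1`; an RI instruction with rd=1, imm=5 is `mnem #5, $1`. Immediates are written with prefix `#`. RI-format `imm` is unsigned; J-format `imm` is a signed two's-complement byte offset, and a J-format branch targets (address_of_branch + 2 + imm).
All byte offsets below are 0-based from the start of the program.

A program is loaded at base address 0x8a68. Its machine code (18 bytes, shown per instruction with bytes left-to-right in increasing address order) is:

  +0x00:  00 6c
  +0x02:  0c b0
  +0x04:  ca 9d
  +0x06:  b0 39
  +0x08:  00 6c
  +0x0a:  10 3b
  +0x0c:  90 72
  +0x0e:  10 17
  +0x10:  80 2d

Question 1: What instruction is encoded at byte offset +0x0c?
off 0x0c: read 90 72 as little → 0x7290
  opcode bits[15:10]=0x1c: sll/RR
  [9:7] rd=5 = $5
  [6:4] rs=1 = $1

sll $1, $5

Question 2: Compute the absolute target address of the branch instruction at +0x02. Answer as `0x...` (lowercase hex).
+0x02: 0c b0 ⇒ word 0xb00c (little)
  op=0xb00c>>10=0x2c ⇒ b (J)
  [9:0] imm=12 = #12
  target = base 0x8a68 + off 0x02 + 2 + imm 12 = 0x8a78

0x8a78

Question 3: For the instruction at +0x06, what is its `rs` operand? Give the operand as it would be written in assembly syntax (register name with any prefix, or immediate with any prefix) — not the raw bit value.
$3

off 0x06: read b0 39 as little → 0x39b0
  top 6b → 0xe → xor [RR]
  [9:7] rd=3 = $3
  [6:4] rs=3 = $3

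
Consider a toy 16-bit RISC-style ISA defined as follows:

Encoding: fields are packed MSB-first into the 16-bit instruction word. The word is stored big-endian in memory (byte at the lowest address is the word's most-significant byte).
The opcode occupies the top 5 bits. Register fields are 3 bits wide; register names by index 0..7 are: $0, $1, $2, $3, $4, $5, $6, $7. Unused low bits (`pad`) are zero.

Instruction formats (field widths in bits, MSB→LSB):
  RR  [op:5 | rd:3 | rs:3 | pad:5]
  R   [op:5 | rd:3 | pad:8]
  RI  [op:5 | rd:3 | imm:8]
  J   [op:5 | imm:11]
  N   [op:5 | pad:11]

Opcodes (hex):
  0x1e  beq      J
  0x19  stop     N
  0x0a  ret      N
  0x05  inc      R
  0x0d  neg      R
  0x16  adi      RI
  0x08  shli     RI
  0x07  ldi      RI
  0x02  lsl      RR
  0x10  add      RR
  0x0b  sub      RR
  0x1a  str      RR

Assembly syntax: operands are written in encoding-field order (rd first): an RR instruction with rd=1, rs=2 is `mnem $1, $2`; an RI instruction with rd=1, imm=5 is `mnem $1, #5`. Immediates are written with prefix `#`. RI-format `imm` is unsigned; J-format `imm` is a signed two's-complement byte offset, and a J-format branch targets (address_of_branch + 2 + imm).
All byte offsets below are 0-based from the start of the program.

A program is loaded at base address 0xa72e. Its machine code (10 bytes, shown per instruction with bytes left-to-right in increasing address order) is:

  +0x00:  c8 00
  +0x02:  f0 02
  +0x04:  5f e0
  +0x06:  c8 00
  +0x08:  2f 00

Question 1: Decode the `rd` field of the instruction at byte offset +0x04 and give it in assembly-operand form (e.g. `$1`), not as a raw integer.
$7

+0x04: 5f e0 ⇒ word 0x5fe0 (big)
  top 5b → 0xb → sub [RR]
  rd@[10:8]=0x7 ⇒ $7
  rs@[7:5]=0x7 ⇒ $7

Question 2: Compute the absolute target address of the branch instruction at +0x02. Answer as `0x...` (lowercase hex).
0xa734

@+02  big-endian(f0 02) = 0xf002
  top 5b → 0x1e → beq [J]
  imm: (w>>0)&0x7ff=0x2 → #2
  target = base 0xa72e + off 0x02 + 2 + imm 2 = 0xa734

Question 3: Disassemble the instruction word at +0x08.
inc $7

off 0x08: read 2f 00 as big → 0x2f00
  op=0x2f00>>11=0x5 ⇒ inc (R)
  rd: (w>>8)&0x7=0x7 → $7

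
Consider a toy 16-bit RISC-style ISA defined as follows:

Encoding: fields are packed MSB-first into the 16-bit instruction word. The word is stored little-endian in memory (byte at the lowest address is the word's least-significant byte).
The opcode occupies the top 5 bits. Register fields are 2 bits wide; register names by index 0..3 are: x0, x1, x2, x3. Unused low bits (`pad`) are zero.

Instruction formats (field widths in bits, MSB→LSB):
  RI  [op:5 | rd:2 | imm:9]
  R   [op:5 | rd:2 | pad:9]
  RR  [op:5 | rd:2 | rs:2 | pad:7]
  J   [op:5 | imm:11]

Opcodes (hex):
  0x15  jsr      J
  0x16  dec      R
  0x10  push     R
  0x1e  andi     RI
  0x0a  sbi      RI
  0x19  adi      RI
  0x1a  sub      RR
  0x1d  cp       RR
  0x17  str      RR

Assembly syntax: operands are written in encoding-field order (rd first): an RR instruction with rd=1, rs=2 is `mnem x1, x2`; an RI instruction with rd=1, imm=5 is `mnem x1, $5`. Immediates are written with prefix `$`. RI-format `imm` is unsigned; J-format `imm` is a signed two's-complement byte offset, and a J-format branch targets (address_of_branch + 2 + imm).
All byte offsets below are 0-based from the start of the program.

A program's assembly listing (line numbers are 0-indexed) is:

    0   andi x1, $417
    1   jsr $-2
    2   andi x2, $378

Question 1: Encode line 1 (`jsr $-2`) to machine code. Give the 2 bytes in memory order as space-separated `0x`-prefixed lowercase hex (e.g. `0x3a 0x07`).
line 1 (jsr): pack op=0x15:5|imm=-2:11 = 0xaffe; little→ fe af

0xfe 0xaf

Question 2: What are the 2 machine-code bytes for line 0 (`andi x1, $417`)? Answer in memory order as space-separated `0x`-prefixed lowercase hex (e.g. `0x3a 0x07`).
0xa1 0xf3

0. andi fields op=0x1e:5|rd=1:2|imm=417:9 → word f3a1h → a1 f3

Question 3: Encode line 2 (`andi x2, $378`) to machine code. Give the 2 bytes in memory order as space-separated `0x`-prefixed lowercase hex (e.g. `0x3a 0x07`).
2. andi fields op=0x1e:5|rd=2:2|imm=378:9 → word f57ah → 7a f5

0x7a 0xf5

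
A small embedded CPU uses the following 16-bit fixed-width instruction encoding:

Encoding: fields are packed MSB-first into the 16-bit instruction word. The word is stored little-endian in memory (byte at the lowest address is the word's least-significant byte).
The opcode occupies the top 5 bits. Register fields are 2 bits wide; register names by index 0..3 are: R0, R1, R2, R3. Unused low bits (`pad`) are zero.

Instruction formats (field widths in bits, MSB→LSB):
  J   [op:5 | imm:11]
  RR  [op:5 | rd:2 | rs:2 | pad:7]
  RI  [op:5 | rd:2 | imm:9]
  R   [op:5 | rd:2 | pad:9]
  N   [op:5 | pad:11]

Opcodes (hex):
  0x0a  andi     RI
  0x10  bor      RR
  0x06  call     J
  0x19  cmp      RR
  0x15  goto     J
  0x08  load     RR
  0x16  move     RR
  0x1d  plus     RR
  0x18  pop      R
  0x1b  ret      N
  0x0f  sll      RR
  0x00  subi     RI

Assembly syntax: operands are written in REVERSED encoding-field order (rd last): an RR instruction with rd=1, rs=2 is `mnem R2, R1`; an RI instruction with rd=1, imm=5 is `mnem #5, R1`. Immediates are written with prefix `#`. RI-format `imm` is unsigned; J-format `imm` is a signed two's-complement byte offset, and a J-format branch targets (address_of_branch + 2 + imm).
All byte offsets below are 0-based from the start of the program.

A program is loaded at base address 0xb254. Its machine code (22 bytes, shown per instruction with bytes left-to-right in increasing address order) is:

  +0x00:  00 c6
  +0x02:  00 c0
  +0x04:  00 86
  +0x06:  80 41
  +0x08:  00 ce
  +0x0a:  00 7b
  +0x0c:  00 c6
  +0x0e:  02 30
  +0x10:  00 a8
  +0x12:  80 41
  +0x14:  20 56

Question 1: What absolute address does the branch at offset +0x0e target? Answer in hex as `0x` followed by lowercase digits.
0xb266

+0x0e: 02 30 ⇒ word 0x3002 (little)
  opcode bits[15:11]=0x6: call/J
  imm@[10:0]=0x2 ⇒ #2
  target = base 0xb254 + off 0x0e + 2 + imm 2 = 0xb266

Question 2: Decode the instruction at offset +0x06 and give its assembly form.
load R3, R0

+0x06: 80 41 ⇒ word 0x4180 (little)
  op=0x4180>>11=0x8 ⇒ load (RR)
  [10:9] rd=0 = R0
  [8:7] rs=3 = R3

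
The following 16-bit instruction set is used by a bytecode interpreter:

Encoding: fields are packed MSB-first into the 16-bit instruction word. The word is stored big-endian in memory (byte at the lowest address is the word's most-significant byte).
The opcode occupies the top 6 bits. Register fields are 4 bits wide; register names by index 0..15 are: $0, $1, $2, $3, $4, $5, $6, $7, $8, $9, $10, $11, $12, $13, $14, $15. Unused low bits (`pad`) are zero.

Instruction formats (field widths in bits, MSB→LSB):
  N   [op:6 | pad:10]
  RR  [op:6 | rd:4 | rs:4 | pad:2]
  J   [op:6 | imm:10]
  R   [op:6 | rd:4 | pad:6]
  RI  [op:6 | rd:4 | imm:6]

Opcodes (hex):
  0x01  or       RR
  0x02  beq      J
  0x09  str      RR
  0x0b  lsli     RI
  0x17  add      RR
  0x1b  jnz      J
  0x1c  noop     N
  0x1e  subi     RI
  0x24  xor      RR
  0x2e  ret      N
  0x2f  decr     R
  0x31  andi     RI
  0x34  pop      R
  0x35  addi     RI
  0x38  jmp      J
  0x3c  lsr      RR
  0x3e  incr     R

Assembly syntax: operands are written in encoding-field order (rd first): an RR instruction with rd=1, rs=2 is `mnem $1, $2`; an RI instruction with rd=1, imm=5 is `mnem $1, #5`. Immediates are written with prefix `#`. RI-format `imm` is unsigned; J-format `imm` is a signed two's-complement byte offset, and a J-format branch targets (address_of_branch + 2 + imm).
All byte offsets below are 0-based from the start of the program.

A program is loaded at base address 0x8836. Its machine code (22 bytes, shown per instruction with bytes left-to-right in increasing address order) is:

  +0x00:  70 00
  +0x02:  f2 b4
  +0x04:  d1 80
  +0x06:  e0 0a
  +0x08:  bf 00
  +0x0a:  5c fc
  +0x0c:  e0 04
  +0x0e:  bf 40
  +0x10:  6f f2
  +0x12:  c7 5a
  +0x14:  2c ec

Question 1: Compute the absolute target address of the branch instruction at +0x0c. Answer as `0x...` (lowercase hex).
0x8848

@+0c  big-endian(e0 04) = 0xe004
  opcode bits[15:10]=0x38: jmp/J
  imm: (w>>0)&0x3ff=0x4 → #4
  target = base 0x8836 + off 0x0c + 2 + imm 4 = 0x8848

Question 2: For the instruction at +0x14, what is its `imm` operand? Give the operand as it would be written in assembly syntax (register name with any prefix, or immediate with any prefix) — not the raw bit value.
#44

+0x14: 2c ec ⇒ word 0x2cec (big)
  op=0x2cec>>10=0xb ⇒ lsli (RI)
  rd: (w>>6)&0xf=0x3 → $3
  imm: (w>>0)&0x3f=0x2c → #44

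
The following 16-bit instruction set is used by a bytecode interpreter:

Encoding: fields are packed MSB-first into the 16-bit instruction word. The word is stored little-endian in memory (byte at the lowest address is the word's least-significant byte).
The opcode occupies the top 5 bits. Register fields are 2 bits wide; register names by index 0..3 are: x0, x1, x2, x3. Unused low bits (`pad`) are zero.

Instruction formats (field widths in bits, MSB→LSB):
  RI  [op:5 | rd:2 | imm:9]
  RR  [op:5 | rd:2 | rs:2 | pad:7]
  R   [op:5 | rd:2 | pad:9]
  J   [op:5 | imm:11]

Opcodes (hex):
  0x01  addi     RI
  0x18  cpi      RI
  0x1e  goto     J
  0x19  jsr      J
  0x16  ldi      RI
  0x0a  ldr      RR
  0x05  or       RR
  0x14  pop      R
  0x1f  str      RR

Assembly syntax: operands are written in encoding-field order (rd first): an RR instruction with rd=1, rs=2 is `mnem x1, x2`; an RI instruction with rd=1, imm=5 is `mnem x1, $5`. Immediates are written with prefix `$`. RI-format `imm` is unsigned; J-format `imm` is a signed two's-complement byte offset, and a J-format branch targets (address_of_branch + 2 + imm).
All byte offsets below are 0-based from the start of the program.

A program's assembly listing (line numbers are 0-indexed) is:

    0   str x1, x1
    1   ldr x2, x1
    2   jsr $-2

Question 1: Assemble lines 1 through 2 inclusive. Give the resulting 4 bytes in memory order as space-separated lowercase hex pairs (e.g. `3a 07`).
80 54 fe cf

L1: ldr op=0xa:5|rd=2:2|rs=1:2|pad=0:7 ⇒ 0x5480 ⇒ little 80 54
L2: jsr op=0x19:5|imm=-2:11 ⇒ 0xcffe ⇒ little fe cf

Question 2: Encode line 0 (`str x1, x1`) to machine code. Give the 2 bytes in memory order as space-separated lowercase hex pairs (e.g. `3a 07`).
80 fa

L0: str op=0x1f:5|rd=1:2|rs=1:2|pad=0:7 ⇒ 0xfa80 ⇒ little 80 fa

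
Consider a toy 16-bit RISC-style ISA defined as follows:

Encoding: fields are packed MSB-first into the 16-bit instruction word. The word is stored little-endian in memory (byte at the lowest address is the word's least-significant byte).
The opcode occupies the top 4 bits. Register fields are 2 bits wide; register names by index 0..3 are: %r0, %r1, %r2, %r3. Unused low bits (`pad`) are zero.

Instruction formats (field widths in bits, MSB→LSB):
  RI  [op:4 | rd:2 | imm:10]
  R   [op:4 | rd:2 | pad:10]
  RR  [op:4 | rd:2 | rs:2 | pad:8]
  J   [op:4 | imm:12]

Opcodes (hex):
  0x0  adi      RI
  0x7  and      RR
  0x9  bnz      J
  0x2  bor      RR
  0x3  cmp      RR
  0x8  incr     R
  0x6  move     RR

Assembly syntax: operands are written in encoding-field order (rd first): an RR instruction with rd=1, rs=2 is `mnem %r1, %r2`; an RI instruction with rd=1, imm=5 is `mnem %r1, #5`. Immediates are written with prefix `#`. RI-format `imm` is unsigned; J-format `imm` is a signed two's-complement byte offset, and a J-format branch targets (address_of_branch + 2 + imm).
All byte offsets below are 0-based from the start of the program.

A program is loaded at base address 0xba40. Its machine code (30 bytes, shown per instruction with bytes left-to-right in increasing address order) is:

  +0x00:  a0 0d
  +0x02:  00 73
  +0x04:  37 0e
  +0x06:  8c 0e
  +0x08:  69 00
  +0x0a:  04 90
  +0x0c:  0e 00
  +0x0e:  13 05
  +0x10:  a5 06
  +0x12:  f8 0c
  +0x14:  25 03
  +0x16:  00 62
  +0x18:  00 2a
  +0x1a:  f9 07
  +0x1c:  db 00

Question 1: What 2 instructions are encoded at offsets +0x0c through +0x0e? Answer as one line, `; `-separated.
+0x0c: 0e 00 ⇒ word 0x000e (little)
  opcode bits[15:12]=0x0: adi/RI
  rd@[11:10]=0x0 ⇒ %r0
  imm@[9:0]=0xe ⇒ #14
+0x0e: 13 05 ⇒ word 0x0513 (little)
  opcode bits[15:12]=0x0: adi/RI
  rd@[11:10]=0x1 ⇒ %r1
  imm@[9:0]=0x113 ⇒ #275

adi %r0, #14; adi %r1, #275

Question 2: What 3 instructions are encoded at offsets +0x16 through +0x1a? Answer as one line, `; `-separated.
move %r0, %r2; bor %r2, %r2; adi %r1, #1017

+0x16: 00 62 ⇒ word 0x6200 (little)
  op=0x6200>>12=0x6 ⇒ move (RR)
  rd@[11:10]=0x0 ⇒ %r0
  rs@[9:8]=0x2 ⇒ %r2
+0x18: 00 2a ⇒ word 0x2a00 (little)
  op=0x2a00>>12=0x2 ⇒ bor (RR)
  rd@[11:10]=0x2 ⇒ %r2
  rs@[9:8]=0x2 ⇒ %r2
+0x1a: f9 07 ⇒ word 0x07f9 (little)
  op=0x07f9>>12=0x0 ⇒ adi (RI)
  rd@[11:10]=0x1 ⇒ %r1
  imm@[9:0]=0x3f9 ⇒ #1017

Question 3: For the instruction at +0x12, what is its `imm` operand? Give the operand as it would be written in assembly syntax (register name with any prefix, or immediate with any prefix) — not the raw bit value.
#248

off 0x12: read f8 0c as little → 0x0cf8
  op=0x0cf8>>12=0x0 ⇒ adi (RI)
  rd@[11:10]=0x3 ⇒ %r3
  imm@[9:0]=0xf8 ⇒ #248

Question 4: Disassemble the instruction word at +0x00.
@+00  little-endian(a0 0d) = 0x0da0
  op=0x0da0>>12=0x0 ⇒ adi (RI)
  rd@[11:10]=0x3 ⇒ %r3
  imm@[9:0]=0x1a0 ⇒ #416

adi %r3, #416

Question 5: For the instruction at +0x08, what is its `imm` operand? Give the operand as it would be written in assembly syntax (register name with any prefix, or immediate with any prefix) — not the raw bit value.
#105

@+08  little-endian(69 00) = 0x0069
  opcode bits[15:12]=0x0: adi/RI
  rd@[11:10]=0x0 ⇒ %r0
  imm@[9:0]=0x69 ⇒ #105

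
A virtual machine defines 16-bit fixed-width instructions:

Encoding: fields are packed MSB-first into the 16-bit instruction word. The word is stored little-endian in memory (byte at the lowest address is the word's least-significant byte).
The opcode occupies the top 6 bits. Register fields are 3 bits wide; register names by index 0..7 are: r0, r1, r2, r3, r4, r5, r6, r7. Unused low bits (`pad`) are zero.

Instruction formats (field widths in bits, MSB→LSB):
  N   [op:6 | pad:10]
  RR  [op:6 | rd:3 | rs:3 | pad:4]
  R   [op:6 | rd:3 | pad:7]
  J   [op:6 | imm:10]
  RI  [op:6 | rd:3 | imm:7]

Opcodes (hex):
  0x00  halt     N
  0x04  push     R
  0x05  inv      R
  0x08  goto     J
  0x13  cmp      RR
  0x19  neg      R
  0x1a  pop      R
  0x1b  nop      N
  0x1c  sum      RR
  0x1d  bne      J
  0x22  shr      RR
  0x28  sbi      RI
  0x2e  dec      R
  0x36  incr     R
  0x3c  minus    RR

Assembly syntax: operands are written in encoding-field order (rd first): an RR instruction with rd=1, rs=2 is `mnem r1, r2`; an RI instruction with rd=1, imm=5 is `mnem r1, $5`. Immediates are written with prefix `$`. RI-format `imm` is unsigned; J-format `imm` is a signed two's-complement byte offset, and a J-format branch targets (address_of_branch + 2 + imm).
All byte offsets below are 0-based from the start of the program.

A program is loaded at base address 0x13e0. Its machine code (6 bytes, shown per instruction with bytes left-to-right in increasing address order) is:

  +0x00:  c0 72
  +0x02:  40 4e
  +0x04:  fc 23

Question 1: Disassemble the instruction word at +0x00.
sum r5, r4

+0x00: c0 72 ⇒ word 0x72c0 (little)
  op=0x72c0>>10=0x1c ⇒ sum (RR)
  [9:7] rd=5 = r5
  [6:4] rs=4 = r4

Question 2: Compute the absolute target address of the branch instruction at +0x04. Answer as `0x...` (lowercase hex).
[04] fc 23 → 0x23fc
  top 6b → 0x8 → goto [J]
  imm: (w>>0)&0x3ff=0x3fc (s10→-4) → $-4
  target = base 0x13e0 + off 0x04 + 2 + imm -4 = 0x13e2

0x13e2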